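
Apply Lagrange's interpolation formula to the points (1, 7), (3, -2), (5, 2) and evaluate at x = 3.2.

Lagrange interpolation formula:
P(x) = Σ yᵢ × Lᵢ(x)
where Lᵢ(x) = Π_{j≠i} (x - xⱼ)/(xᵢ - xⱼ)

L_0(3.2) = (3.2 - 3)/(1 - 3) × (3.2 - 5)/(1 - 5) = -0.045000
L_1(3.2) = (3.2 - 1)/(3 - 1) × (3.2 - 5)/(3 - 5) = 0.990000
L_2(3.2) = (3.2 - 1)/(5 - 1) × (3.2 - 3)/(5 - 3) = 0.055000

P(3.2) = 7×L_0(3.2) + (-2)×L_1(3.2) + 2×L_2(3.2)
P(3.2) = -2.185000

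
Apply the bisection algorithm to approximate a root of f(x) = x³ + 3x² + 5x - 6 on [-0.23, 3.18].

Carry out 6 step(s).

f(x) = x³ + 3x² + 5x - 6
Initial interval: [-0.23, 3.18]

Iteration 1:
  c_1 = (-0.230000 + 3.180000)/2 = 1.475000
  f(c_1) = f(1.475000) = 11.110922
  f(a) × f(c) < 0, new interval: [-0.230000, 1.475000]
Iteration 2:
  c_2 = (-0.230000 + 1.475000)/2 = 0.622500
  f(c_2) = f(0.622500) = -1.483759
  f(a) × f(c) ≥ 0, new interval: [0.622500, 1.475000]
Iteration 3:
  c_3 = (0.622500 + 1.475000)/2 = 1.048750
  f(c_3) = f(1.048750) = 3.696875
  f(a) × f(c) < 0, new interval: [0.622500, 1.048750]
Iteration 4:
  c_4 = (0.622500 + 1.048750)/2 = 0.835625
  f(c_4) = f(0.835625) = 0.856424
  f(a) × f(c) < 0, new interval: [0.622500, 0.835625]
Iteration 5:
  c_5 = (0.622500 + 0.835625)/2 = 0.729063
  f(c_5) = f(0.729063) = -0.372571
  f(a) × f(c) ≥ 0, new interval: [0.729063, 0.835625]
Iteration 6:
  c_6 = (0.729063 + 0.835625)/2 = 0.782344
  f(c_6) = f(0.782344) = 0.226747
  f(a) × f(c) < 0, new interval: [0.729063, 0.782344]

After 6 iteration(s), the approximation is c_6 = 0.782344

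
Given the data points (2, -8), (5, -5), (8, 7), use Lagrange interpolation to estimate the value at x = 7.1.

Lagrange interpolation formula:
P(x) = Σ yᵢ × Lᵢ(x)
where Lᵢ(x) = Π_{j≠i} (x - xⱼ)/(xᵢ - xⱼ)

L_0(7.1) = (7.1 - 5)/(2 - 5) × (7.1 - 8)/(2 - 8) = -0.105000
L_1(7.1) = (7.1 - 2)/(5 - 2) × (7.1 - 8)/(5 - 8) = 0.510000
L_2(7.1) = (7.1 - 2)/(8 - 2) × (7.1 - 5)/(8 - 5) = 0.595000

P(7.1) = (-8)×L_0(7.1) + (-5)×L_1(7.1) + 7×L_2(7.1)
P(7.1) = 2.455000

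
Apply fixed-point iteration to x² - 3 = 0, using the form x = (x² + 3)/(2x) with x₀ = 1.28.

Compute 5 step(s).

Equation: x² - 3 = 0
Fixed-point form: x = (x² + 3)/(2x)
x₀ = 1.28

x_1 = g(1.280000) = 1.811875
x_2 = g(1.811875) = 1.733809
x_3 = g(1.733809) = 1.732052
x_4 = g(1.732052) = 1.732051
x_5 = g(1.732051) = 1.732051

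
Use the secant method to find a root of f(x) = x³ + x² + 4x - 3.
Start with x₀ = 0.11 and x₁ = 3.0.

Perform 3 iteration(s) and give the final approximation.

f(x) = x³ + x² + 4x - 3
x₀ = 0.11, x₁ = 3.0

Secant formula: x_{n+1} = x_n - f(x_n)(x_n - x_{n-1})/(f(x_n) - f(x_{n-1}))

Iteration 1:
  f(0.110000) = -2.546569
  f(3.000000) = 45.000000
  x_2 = 3.000000 - 45.000000×(3.000000 - 0.110000)/(45.000000 - (-2.546569))
       = 0.264787
Iteration 2:
  f(3.000000) = 45.000000
  f(0.264787) = -1.852176
  x_3 = 0.264787 - (-1.852176)×(0.264787 - 3.000000)/(-1.852176 - 45.000000)
       = 0.372916
Iteration 3:
  f(0.264787) = -1.852176
  f(0.372916) = -1.317408
  x_4 = 0.372916 - (-1.317408)×(0.372916 - 0.264787)/(-1.317408 - (-1.852176))
       = 0.639295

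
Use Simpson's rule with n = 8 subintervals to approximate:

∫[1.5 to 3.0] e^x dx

f(x) = e^x
a = 1.5, b = 3.0, n = 8
h = (b - a)/n = 0.187500

Simpson's rule: (h/3)[f(x₀) + 4f(x₁) + 2f(x₂) + ... + f(xₙ)]

x_0 = 1.5000, f(x_0) = 4.481689, coefficient = 1
x_1 = 1.6875, f(x_1) = 5.405949, coefficient = 4
x_2 = 1.8750, f(x_2) = 6.520819, coefficient = 2
x_3 = 2.0625, f(x_3) = 7.865609, coefficient = 4
x_4 = 2.2500, f(x_4) = 9.487736, coefficient = 2
x_5 = 2.4375, f(x_5) = 11.444394, coefficient = 4
x_6 = 2.6250, f(x_6) = 13.804574, coefficient = 2
x_7 = 2.8125, f(x_7) = 16.651495, coefficient = 4
x_8 = 3.0000, f(x_8) = 20.085537, coefficient = 1

I ≈ (0.187500/3) × 249.663273 = 15.603955
Exact value: 15.603848
Error: 0.000107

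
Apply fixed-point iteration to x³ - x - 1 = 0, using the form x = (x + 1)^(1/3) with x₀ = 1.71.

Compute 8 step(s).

Equation: x³ - x - 1 = 0
Fixed-point form: x = (x + 1)^(1/3)
x₀ = 1.71

x_1 = g(1.710000) = 1.394194
x_2 = g(1.394194) = 1.337785
x_3 = g(1.337785) = 1.327195
x_4 = g(1.327195) = 1.325188
x_5 = g(1.325188) = 1.324807
x_6 = g(1.324807) = 1.324735
x_7 = g(1.324735) = 1.324721
x_8 = g(1.324721) = 1.324719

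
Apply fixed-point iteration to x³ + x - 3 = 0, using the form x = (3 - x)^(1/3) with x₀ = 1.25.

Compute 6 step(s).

Equation: x³ + x - 3 = 0
Fixed-point form: x = (3 - x)^(1/3)
x₀ = 1.25

x_1 = g(1.250000) = 1.205071
x_2 = g(1.205071) = 1.215297
x_3 = g(1.215297) = 1.212985
x_4 = g(1.212985) = 1.213508
x_5 = g(1.213508) = 1.213390
x_6 = g(1.213390) = 1.213417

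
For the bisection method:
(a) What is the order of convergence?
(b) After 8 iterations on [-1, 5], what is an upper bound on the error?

(a) Bisection has linear (order 1) convergence; the error is halved each step.

(b) Error bound = (b-a)/2^n = (5 - (-1))/2^{8}
    = 6/2^{8}

(a) 1 (linear); (b) error ≤ 2.34e-02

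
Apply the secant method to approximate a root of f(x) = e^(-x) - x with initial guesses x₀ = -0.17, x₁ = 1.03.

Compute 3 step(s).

f(x) = e^(-x) - x
x₀ = -0.17, x₁ = 1.03

Secant formula: x_{n+1} = x_n - f(x_n)(x_n - x_{n-1})/(f(x_n) - f(x_{n-1}))

Iteration 1:
  f(-0.170000) = 1.355305
  f(1.030000) = -0.672993
  x_2 = 1.030000 - (-0.672993)×(1.030000 - (-0.170000))/(-0.672993 - 1.355305)
       = 0.631838
Iteration 2:
  f(1.030000) = -0.672993
  f(0.631838) = -0.100224
  x_3 = 0.631838 - (-0.100224)×(0.631838 - 1.030000)/(-0.100224 - (-0.672993))
       = 0.562167
Iteration 3:
  f(0.631838) = -0.100224
  f(0.562167) = 0.007806
  x_4 = 0.562167 - 0.007806×(0.562167 - 0.631838)/(0.007806 - (-0.100224))
       = 0.567201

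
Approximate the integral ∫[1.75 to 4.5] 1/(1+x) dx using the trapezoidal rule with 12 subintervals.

f(x) = 1/(1+x)
a = 1.75, b = 4.5, n = 12
h = (b - a)/n = 0.229167

Trapezoidal rule: (h/2)[f(x₀) + 2f(x₁) + 2f(x₂) + ... + f(xₙ)]

x_0 = 1.7500, f(x_0) = 0.363636, coefficient = 1
x_1 = 1.9792, f(x_1) = 0.335664, coefficient = 2
x_2 = 2.2083, f(x_2) = 0.311688, coefficient = 2
x_3 = 2.4375, f(x_3) = 0.290909, coefficient = 2
x_4 = 2.6667, f(x_4) = 0.272727, coefficient = 2
x_5 = 2.8958, f(x_5) = 0.256684, coefficient = 2
x_6 = 3.1250, f(x_6) = 0.242424, coefficient = 2
x_7 = 3.3542, f(x_7) = 0.229665, coefficient = 2
x_8 = 3.5833, f(x_8) = 0.218182, coefficient = 2
x_9 = 3.8125, f(x_9) = 0.207792, coefficient = 2
x_10 = 4.0417, f(x_10) = 0.198347, coefficient = 2
x_11 = 4.2708, f(x_11) = 0.189723, coefficient = 2
x_12 = 4.5000, f(x_12) = 0.181818, coefficient = 1

I ≈ (0.229167/2) × 6.053069 = 0.693581
Exact value: 0.693147
Error: 0.000434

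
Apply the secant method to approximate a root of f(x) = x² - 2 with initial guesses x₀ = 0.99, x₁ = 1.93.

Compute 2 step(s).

f(x) = x² - 2
x₀ = 0.99, x₁ = 1.93

Secant formula: x_{n+1} = x_n - f(x_n)(x_n - x_{n-1})/(f(x_n) - f(x_{n-1}))

Iteration 1:
  f(0.990000) = -1.019900
  f(1.930000) = 1.724900
  x_2 = 1.930000 - 1.724900×(1.930000 - 0.990000)/(1.724900 - (-1.019900))
       = 1.339281
Iteration 2:
  f(1.930000) = 1.724900
  f(1.339281) = -0.206327
  x_3 = 1.339281 - (-0.206327)×(1.339281 - 1.930000)/(-0.206327 - 1.724900)
       = 1.402392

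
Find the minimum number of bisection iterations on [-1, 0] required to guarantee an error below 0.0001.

We need (b-a)/2^n ≤ 0.0001
(0 - (-1))/2^n ≤ 0.0001
1/2^n ≤ 0.0001
2^n ≥ 10000
n ≥ log₂(10000) = 13.29
n ≥ 14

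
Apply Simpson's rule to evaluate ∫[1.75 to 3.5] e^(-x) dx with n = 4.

f(x) = e^(-x)
a = 1.75, b = 3.5, n = 4
h = (b - a)/n = 0.437500

Simpson's rule: (h/3)[f(x₀) + 4f(x₁) + 2f(x₂) + ... + f(xₙ)]

x_0 = 1.7500, f(x_0) = 0.173774, coefficient = 1
x_1 = 2.1875, f(x_1) = 0.112197, coefficient = 4
x_2 = 2.6250, f(x_2) = 0.072440, coefficient = 2
x_3 = 3.0625, f(x_3) = 0.046771, coefficient = 4
x_4 = 3.5000, f(x_4) = 0.030197, coefficient = 1

I ≈ (0.437500/3) × 0.984721 = 0.143605
Exact value: 0.143577
Error: 0.000029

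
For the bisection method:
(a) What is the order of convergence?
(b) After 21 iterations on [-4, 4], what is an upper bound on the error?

(a) Bisection has linear (order 1) convergence; the error is halved each step.

(b) Error bound = (b-a)/2^n = (4 - (-4))/2^{21}
    = 8/2^{21}

(a) 1 (linear); (b) error ≤ 3.81e-06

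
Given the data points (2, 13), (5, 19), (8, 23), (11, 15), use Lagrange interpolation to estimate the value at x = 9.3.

Lagrange interpolation formula:
P(x) = Σ yᵢ × Lᵢ(x)
where Lᵢ(x) = Π_{j≠i} (x - xⱼ)/(xᵢ - xⱼ)

L_0(9.3) = (9.3 - 5)/(2 - 5) × (9.3 - 8)/(2 - 8) × (9.3 - 11)/(2 - 11) = 0.058660
L_1(9.3) = (9.3 - 2)/(5 - 2) × (9.3 - 8)/(5 - 8) × (9.3 - 11)/(5 - 11) = -0.298759
L_2(9.3) = (9.3 - 2)/(8 - 2) × (9.3 - 5)/(8 - 5) × (9.3 - 11)/(8 - 11) = 0.988204
L_3(9.3) = (9.3 - 2)/(11 - 2) × (9.3 - 5)/(11 - 5) × (9.3 - 8)/(11 - 8) = 0.251895

P(9.3) = 13×L_0(9.3) + 19×L_1(9.3) + 23×L_2(9.3) + 15×L_3(9.3)
P(9.3) = 21.593272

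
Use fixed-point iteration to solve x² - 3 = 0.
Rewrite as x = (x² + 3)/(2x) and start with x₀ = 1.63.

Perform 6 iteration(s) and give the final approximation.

Equation: x² - 3 = 0
Fixed-point form: x = (x² + 3)/(2x)
x₀ = 1.63

x_1 = g(1.630000) = 1.735245
x_2 = g(1.735245) = 1.732054
x_3 = g(1.732054) = 1.732051
x_4 = g(1.732051) = 1.732051
x_5 = g(1.732051) = 1.732051
x_6 = g(1.732051) = 1.732051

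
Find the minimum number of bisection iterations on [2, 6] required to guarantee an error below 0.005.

We need (b-a)/2^n ≤ 0.005
(6 - 2)/2^n ≤ 0.005
4/2^n ≤ 0.005
2^n ≥ 800
n ≥ log₂(800) = 9.64
n ≥ 10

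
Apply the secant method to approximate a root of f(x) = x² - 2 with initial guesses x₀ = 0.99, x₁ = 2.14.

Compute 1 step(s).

f(x) = x² - 2
x₀ = 0.99, x₁ = 2.14

Secant formula: x_{n+1} = x_n - f(x_n)(x_n - x_{n-1})/(f(x_n) - f(x_{n-1}))

Iteration 1:
  f(0.990000) = -1.019900
  f(2.140000) = 2.579600
  x_2 = 2.140000 - 2.579600×(2.140000 - 0.990000)/(2.579600 - (-1.019900))
       = 1.315847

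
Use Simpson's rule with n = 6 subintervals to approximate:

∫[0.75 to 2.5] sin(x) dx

f(x) = sin(x)
a = 0.75, b = 2.5, n = 6
h = (b - a)/n = 0.291667

Simpson's rule: (h/3)[f(x₀) + 4f(x₁) + 2f(x₂) + ... + f(xₙ)]

x_0 = 0.7500, f(x_0) = 0.681639, coefficient = 1
x_1 = 1.0417, f(x_1) = 0.863247, coefficient = 4
x_2 = 1.3333, f(x_2) = 0.971938, coefficient = 2
x_3 = 1.6250, f(x_3) = 0.998531, coefficient = 4
x_4 = 1.9167, f(x_4) = 0.940781, coefficient = 2
x_5 = 2.2083, f(x_5) = 0.803564, coefficient = 4
x_6 = 2.5000, f(x_6) = 0.598472, coefficient = 1

I ≈ (0.291667/3) × 15.766917 = 1.532895
Exact value: 1.532832
Error: 0.000062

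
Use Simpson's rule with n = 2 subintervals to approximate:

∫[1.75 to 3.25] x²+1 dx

f(x) = x²+1
a = 1.75, b = 3.25, n = 2
h = (b - a)/n = 0.750000

Simpson's rule: (h/3)[f(x₀) + 4f(x₁) + 2f(x₂) + ... + f(xₙ)]

x_0 = 1.7500, f(x_0) = 4.062500, coefficient = 1
x_1 = 2.5000, f(x_1) = 7.250000, coefficient = 4
x_2 = 3.2500, f(x_2) = 11.562500, coefficient = 1

I ≈ (0.750000/3) × 44.625000 = 11.156250
Exact value: 11.156250
Error: 0.000000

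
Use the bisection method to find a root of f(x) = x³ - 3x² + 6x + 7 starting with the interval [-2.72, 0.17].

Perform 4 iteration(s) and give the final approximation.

f(x) = x³ - 3x² + 6x + 7
Initial interval: [-2.72, 0.17]

Iteration 1:
  c_1 = (-2.720000 + 0.170000)/2 = -1.275000
  f(c_1) = f(-1.275000) = -7.599547
  f(a) × f(c) ≥ 0, new interval: [-1.275000, 0.170000]
Iteration 2:
  c_2 = (-1.275000 + 0.170000)/2 = -0.552500
  f(c_2) = f(-0.552500) = 2.600577
  f(a) × f(c) < 0, new interval: [-1.275000, -0.552500]
Iteration 3:
  c_3 = (-1.275000 + (-0.552500))/2 = -0.913750
  f(c_3) = f(-0.913750) = -1.750243
  f(a) × f(c) ≥ 0, new interval: [-0.913750, -0.552500]
Iteration 4:
  c_4 = (-0.913750 + (-0.552500))/2 = -0.733125
  f(c_4) = f(-0.733125) = 0.594799
  f(a) × f(c) < 0, new interval: [-0.913750, -0.733125]

After 4 iteration(s), the approximation is c_4 = -0.733125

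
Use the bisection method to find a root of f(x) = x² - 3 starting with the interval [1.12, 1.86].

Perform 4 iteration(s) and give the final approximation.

f(x) = x² - 3
Initial interval: [1.12, 1.86]

Iteration 1:
  c_1 = (1.120000 + 1.860000)/2 = 1.490000
  f(c_1) = f(1.490000) = -0.779900
  f(a) × f(c) ≥ 0, new interval: [1.490000, 1.860000]
Iteration 2:
  c_2 = (1.490000 + 1.860000)/2 = 1.675000
  f(c_2) = f(1.675000) = -0.194375
  f(a) × f(c) ≥ 0, new interval: [1.675000, 1.860000]
Iteration 3:
  c_3 = (1.675000 + 1.860000)/2 = 1.767500
  f(c_3) = f(1.767500) = 0.124056
  f(a) × f(c) < 0, new interval: [1.675000, 1.767500]
Iteration 4:
  c_4 = (1.675000 + 1.767500)/2 = 1.721250
  f(c_4) = f(1.721250) = -0.037298
  f(a) × f(c) ≥ 0, new interval: [1.721250, 1.767500]

After 4 iteration(s), the approximation is c_4 = 1.721250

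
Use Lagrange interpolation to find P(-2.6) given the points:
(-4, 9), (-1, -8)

Lagrange interpolation formula:
P(x) = Σ yᵢ × Lᵢ(x)
where Lᵢ(x) = Π_{j≠i} (x - xⱼ)/(xᵢ - xⱼ)

L_0(-2.6) = (-2.6 - (-1))/(-4 - (-1)) = 0.533333
L_1(-2.6) = (-2.6 - (-4))/(-1 - (-4)) = 0.466667

P(-2.6) = 9×L_0(-2.6) + (-8)×L_1(-2.6)
P(-2.6) = 1.066667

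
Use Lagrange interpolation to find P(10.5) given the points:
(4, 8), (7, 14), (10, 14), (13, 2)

Lagrange interpolation formula:
P(x) = Σ yᵢ × Lᵢ(x)
where Lᵢ(x) = Π_{j≠i} (x - xⱼ)/(xᵢ - xⱼ)

L_0(10.5) = (10.5 - 7)/(4 - 7) × (10.5 - 10)/(4 - 10) × (10.5 - 13)/(4 - 13) = 0.027006
L_1(10.5) = (10.5 - 4)/(7 - 4) × (10.5 - 10)/(7 - 10) × (10.5 - 13)/(7 - 13) = -0.150463
L_2(10.5) = (10.5 - 4)/(10 - 4) × (10.5 - 7)/(10 - 7) × (10.5 - 13)/(10 - 13) = 1.053241
L_3(10.5) = (10.5 - 4)/(13 - 4) × (10.5 - 7)/(13 - 7) × (10.5 - 10)/(13 - 10) = 0.070216

P(10.5) = 8×L_0(10.5) + 14×L_1(10.5) + 14×L_2(10.5) + 2×L_3(10.5)
P(10.5) = 12.995370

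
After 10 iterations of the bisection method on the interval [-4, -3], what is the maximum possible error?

Bisection error bound: |error| ≤ (b-a)/2^n
|error| ≤ (-3 - (-4))/2^10 = 1/2^10
|error| ≤ 0.0009765625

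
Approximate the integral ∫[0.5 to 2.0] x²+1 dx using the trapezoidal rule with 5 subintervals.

f(x) = x²+1
a = 0.5, b = 2.0, n = 5
h = (b - a)/n = 0.300000

Trapezoidal rule: (h/2)[f(x₀) + 2f(x₁) + 2f(x₂) + ... + f(xₙ)]

x_0 = 0.5000, f(x_0) = 1.250000, coefficient = 1
x_1 = 0.8000, f(x_1) = 1.640000, coefficient = 2
x_2 = 1.1000, f(x_2) = 2.210000, coefficient = 2
x_3 = 1.4000, f(x_3) = 2.960000, coefficient = 2
x_4 = 1.7000, f(x_4) = 3.890000, coefficient = 2
x_5 = 2.0000, f(x_5) = 5.000000, coefficient = 1

I ≈ (0.300000/2) × 27.650000 = 4.147500
Exact value: 4.125000
Error: 0.022500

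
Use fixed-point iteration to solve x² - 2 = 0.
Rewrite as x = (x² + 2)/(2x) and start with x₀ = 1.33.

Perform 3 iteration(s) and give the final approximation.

Equation: x² - 2 = 0
Fixed-point form: x = (x² + 2)/(2x)
x₀ = 1.33

x_1 = g(1.330000) = 1.416880
x_2 = g(1.416880) = 1.414216
x_3 = g(1.414216) = 1.414214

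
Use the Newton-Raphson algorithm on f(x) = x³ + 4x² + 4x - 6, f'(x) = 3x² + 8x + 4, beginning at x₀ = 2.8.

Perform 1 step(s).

f(x) = x³ + 4x² + 4x - 6
f'(x) = 3x² + 8x + 4
x₀ = 2.8

Newton-Raphson formula: x_{n+1} = x_n - f(x_n)/f'(x_n)

Iteration 1:
  f(2.800000) = 58.512000
  f'(2.800000) = 49.920000
  x_1 = 2.800000 - 58.512000/49.920000 = 1.627885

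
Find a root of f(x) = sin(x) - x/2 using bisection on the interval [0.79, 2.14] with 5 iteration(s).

f(x) = sin(x) - x/2
Initial interval: [0.79, 2.14]

Iteration 1:
  c_1 = (0.790000 + 2.140000)/2 = 1.465000
  f(c_1) = f(1.465000) = 0.261909
  f(a) × f(c) ≥ 0, new interval: [1.465000, 2.140000]
Iteration 2:
  c_2 = (1.465000 + 2.140000)/2 = 1.802500
  f(c_2) = f(1.802500) = 0.072027
  f(a) × f(c) ≥ 0, new interval: [1.802500, 2.140000]
Iteration 3:
  c_3 = (1.802500 + 2.140000)/2 = 1.971250
  f(c_3) = f(1.971250) = -0.064741
  f(a) × f(c) < 0, new interval: [1.802500, 1.971250]
Iteration 4:
  c_4 = (1.802500 + 1.971250)/2 = 1.886875
  f(c_4) = f(1.886875) = 0.007024
  f(a) × f(c) ≥ 0, new interval: [1.886875, 1.971250]
Iteration 5:
  c_5 = (1.886875 + 1.971250)/2 = 1.929063
  f(c_5) = f(1.929063) = -0.028025
  f(a) × f(c) < 0, new interval: [1.886875, 1.929063]

After 5 iteration(s), the approximation is c_5 = 1.929063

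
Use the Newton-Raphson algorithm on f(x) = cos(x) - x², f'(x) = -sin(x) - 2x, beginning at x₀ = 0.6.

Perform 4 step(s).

f(x) = cos(x) - x²
f'(x) = -sin(x) - 2x
x₀ = 0.6

Newton-Raphson formula: x_{n+1} = x_n - f(x_n)/f'(x_n)

Iteration 1:
  f(0.600000) = 0.465336
  f'(0.600000) = -1.764642
  x_1 = 0.600000 - 0.465336/(-1.764642) = 0.863700
Iteration 2:
  f(0.863700) = -0.096348
  f'(0.863700) = -2.487650
  x_2 = 0.863700 - (-0.096348)/(-2.487650) = 0.824969
Iteration 3:
  f(0.824969) = -0.001995
  f'(0.824969) = -2.384465
  x_3 = 0.824969 - (-0.001995)/(-2.384465) = 0.824133
Iteration 4:
  f(0.824133) = -0.000001
  f'(0.824133) = -2.382224
  x_4 = 0.824133 - (-0.000001)/(-2.382224) = 0.824132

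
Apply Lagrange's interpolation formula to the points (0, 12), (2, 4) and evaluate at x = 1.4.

Lagrange interpolation formula:
P(x) = Σ yᵢ × Lᵢ(x)
where Lᵢ(x) = Π_{j≠i} (x - xⱼ)/(xᵢ - xⱼ)

L_0(1.4) = (1.4 - 2)/(0 - 2) = 0.300000
L_1(1.4) = (1.4 - 0)/(2 - 0) = 0.700000

P(1.4) = 12×L_0(1.4) + 4×L_1(1.4)
P(1.4) = 6.400000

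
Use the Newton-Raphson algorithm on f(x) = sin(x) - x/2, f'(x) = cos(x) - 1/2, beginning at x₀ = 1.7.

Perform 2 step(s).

f(x) = sin(x) - x/2
f'(x) = cos(x) - 1/2
x₀ = 1.7

Newton-Raphson formula: x_{n+1} = x_n - f(x_n)/f'(x_n)

Iteration 1:
  f(1.700000) = 0.141665
  f'(1.700000) = -0.628844
  x_1 = 1.700000 - 0.141665/(-0.628844) = 1.925278
Iteration 2:
  f(1.925278) = -0.024812
  f'(1.925278) = -0.847104
  x_2 = 1.925278 - (-0.024812)/(-0.847104) = 1.895987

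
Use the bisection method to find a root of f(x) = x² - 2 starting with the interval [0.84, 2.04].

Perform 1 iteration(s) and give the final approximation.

f(x) = x² - 2
Initial interval: [0.84, 2.04]

Iteration 1:
  c_1 = (0.840000 + 2.040000)/2 = 1.440000
  f(c_1) = f(1.440000) = 0.073600
  f(a) × f(c) < 0, new interval: [0.840000, 1.440000]

After 1 iteration(s), the approximation is c_1 = 1.440000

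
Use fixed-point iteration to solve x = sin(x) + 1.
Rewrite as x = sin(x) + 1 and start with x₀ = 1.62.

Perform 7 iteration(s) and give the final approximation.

Equation: x = sin(x) + 1
Fixed-point form: x = sin(x) + 1
x₀ = 1.62

x_1 = g(1.620000) = 1.998790
x_2 = g(1.998790) = 1.909800
x_3 = g(1.909800) = 1.943086
x_4 = g(1.943086) = 1.931497
x_5 = g(1.931497) = 1.935650
x_6 = g(1.935650) = 1.934176
x_7 = g(1.934176) = 1.934701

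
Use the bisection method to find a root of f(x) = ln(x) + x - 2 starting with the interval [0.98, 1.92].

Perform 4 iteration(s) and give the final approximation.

f(x) = ln(x) + x - 2
Initial interval: [0.98, 1.92]

Iteration 1:
  c_1 = (0.980000 + 1.920000)/2 = 1.450000
  f(c_1) = f(1.450000) = -0.178436
  f(a) × f(c) ≥ 0, new interval: [1.450000, 1.920000]
Iteration 2:
  c_2 = (1.450000 + 1.920000)/2 = 1.685000
  f(c_2) = f(1.685000) = 0.206766
  f(a) × f(c) < 0, new interval: [1.450000, 1.685000]
Iteration 3:
  c_3 = (1.450000 + 1.685000)/2 = 1.567500
  f(c_3) = f(1.567500) = 0.016982
  f(a) × f(c) < 0, new interval: [1.450000, 1.567500]
Iteration 4:
  c_4 = (1.450000 + 1.567500)/2 = 1.508750
  f(c_4) = f(1.508750) = -0.079969
  f(a) × f(c) ≥ 0, new interval: [1.508750, 1.567500]

After 4 iteration(s), the approximation is c_4 = 1.508750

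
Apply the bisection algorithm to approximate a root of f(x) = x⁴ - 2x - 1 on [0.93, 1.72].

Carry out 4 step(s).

f(x) = x⁴ - 2x - 1
Initial interval: [0.93, 1.72]

Iteration 1:
  c_1 = (0.930000 + 1.720000)/2 = 1.325000
  f(c_1) = f(1.325000) = -0.567781
  f(a) × f(c) ≥ 0, new interval: [1.325000, 1.720000]
Iteration 2:
  c_2 = (1.325000 + 1.720000)/2 = 1.522500
  f(c_2) = f(1.522500) = 1.328153
  f(a) × f(c) < 0, new interval: [1.325000, 1.522500]
Iteration 3:
  c_3 = (1.325000 + 1.522500)/2 = 1.423750
  f(c_3) = f(1.423750) = 0.261489
  f(a) × f(c) < 0, new interval: [1.325000, 1.423750]
Iteration 4:
  c_4 = (1.325000 + 1.423750)/2 = 1.374375
  f(c_4) = f(1.374375) = -0.180782
  f(a) × f(c) ≥ 0, new interval: [1.374375, 1.423750]

After 4 iteration(s), the approximation is c_4 = 1.374375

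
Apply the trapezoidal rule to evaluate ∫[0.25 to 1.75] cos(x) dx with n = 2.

f(x) = cos(x)
a = 0.25, b = 1.75, n = 2
h = (b - a)/n = 0.750000

Trapezoidal rule: (h/2)[f(x₀) + 2f(x₁) + 2f(x₂) + ... + f(xₙ)]

x_0 = 0.2500, f(x_0) = 0.968912, coefficient = 1
x_1 = 1.0000, f(x_1) = 0.540302, coefficient = 2
x_2 = 1.7500, f(x_2) = -0.178246, coefficient = 1

I ≈ (0.750000/2) × 1.871271 = 0.701727
Exact value: 0.736582
Error: 0.034855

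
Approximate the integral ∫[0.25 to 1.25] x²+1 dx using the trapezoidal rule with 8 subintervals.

f(x) = x²+1
a = 0.25, b = 1.25, n = 8
h = (b - a)/n = 0.125000

Trapezoidal rule: (h/2)[f(x₀) + 2f(x₁) + 2f(x₂) + ... + f(xₙ)]

x_0 = 0.2500, f(x_0) = 1.062500, coefficient = 1
x_1 = 0.3750, f(x_1) = 1.140625, coefficient = 2
x_2 = 0.5000, f(x_2) = 1.250000, coefficient = 2
x_3 = 0.6250, f(x_3) = 1.390625, coefficient = 2
x_4 = 0.7500, f(x_4) = 1.562500, coefficient = 2
x_5 = 0.8750, f(x_5) = 1.765625, coefficient = 2
x_6 = 1.0000, f(x_6) = 2.000000, coefficient = 2
x_7 = 1.1250, f(x_7) = 2.265625, coefficient = 2
x_8 = 1.2500, f(x_8) = 2.562500, coefficient = 1

I ≈ (0.125000/2) × 26.375000 = 1.648438
Exact value: 1.645833
Error: 0.002604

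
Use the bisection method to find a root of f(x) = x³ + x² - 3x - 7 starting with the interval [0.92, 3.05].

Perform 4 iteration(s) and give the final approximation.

f(x) = x³ + x² - 3x - 7
Initial interval: [0.92, 3.05]

Iteration 1:
  c_1 = (0.920000 + 3.050000)/2 = 1.985000
  f(c_1) = f(1.985000) = -1.193428
  f(a) × f(c) ≥ 0, new interval: [1.985000, 3.050000]
Iteration 2:
  c_2 = (1.985000 + 3.050000)/2 = 2.517500
  f(c_2) = f(2.517500) = 7.740733
  f(a) × f(c) < 0, new interval: [1.985000, 2.517500]
Iteration 3:
  c_3 = (1.985000 + 2.517500)/2 = 2.251250
  f(c_3) = f(2.251250) = 2.723996
  f(a) × f(c) < 0, new interval: [1.985000, 2.251250]
Iteration 4:
  c_4 = (1.985000 + 2.251250)/2 = 2.118125
  f(c_4) = f(2.118125) = 0.634948
  f(a) × f(c) < 0, new interval: [1.985000, 2.118125]

After 4 iteration(s), the approximation is c_4 = 2.118125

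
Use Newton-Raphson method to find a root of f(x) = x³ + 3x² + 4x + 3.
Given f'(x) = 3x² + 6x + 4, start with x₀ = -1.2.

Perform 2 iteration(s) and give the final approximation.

f(x) = x³ + 3x² + 4x + 3
f'(x) = 3x² + 6x + 4
x₀ = -1.2

Newton-Raphson formula: x_{n+1} = x_n - f(x_n)/f'(x_n)

Iteration 1:
  f(-1.200000) = 0.792000
  f'(-1.200000) = 1.120000
  x_1 = -1.200000 - 0.792000/1.120000 = -1.907143
Iteration 2:
  f(-1.907143) = -0.653638
  f'(-1.907143) = 3.468724
  x_2 = -1.907143 - (-0.653638)/3.468724 = -1.718705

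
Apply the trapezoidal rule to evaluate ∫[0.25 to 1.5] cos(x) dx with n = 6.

f(x) = cos(x)
a = 0.25, b = 1.5, n = 6
h = (b - a)/n = 0.208333

Trapezoidal rule: (h/2)[f(x₀) + 2f(x₁) + 2f(x₂) + ... + f(xₙ)]

x_0 = 0.2500, f(x_0) = 0.968912, coefficient = 1
x_1 = 0.4583, f(x_1) = 0.896791, coefficient = 2
x_2 = 0.6667, f(x_2) = 0.785887, coefficient = 2
x_3 = 0.8750, f(x_3) = 0.640997, coefficient = 2
x_4 = 1.0833, f(x_4) = 0.468386, coefficient = 2
x_5 = 1.2917, f(x_5) = 0.275519, coefficient = 2
x_6 = 1.5000, f(x_6) = 0.070737, coefficient = 1

I ≈ (0.208333/2) × 7.174810 = 0.747376
Exact value: 0.750091
Error: 0.002715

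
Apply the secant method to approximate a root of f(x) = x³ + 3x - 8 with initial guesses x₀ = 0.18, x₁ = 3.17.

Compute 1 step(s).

f(x) = x³ + 3x - 8
x₀ = 0.18, x₁ = 3.17

Secant formula: x_{n+1} = x_n - f(x_n)(x_n - x_{n-1})/(f(x_n) - f(x_{n-1}))

Iteration 1:
  f(0.180000) = -7.454168
  f(3.170000) = 33.365013
  x_2 = 3.170000 - 33.365013×(3.170000 - 0.180000)/(33.365013 - (-7.454168))
       = 0.726017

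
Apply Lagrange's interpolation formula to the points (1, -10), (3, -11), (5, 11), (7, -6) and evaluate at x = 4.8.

Lagrange interpolation formula:
P(x) = Σ yᵢ × Lᵢ(x)
where Lᵢ(x) = Π_{j≠i} (x - xⱼ)/(xᵢ - xⱼ)

L_0(4.8) = (4.8 - 3)/(1 - 3) × (4.8 - 5)/(1 - 5) × (4.8 - 7)/(1 - 7) = -0.016500
L_1(4.8) = (4.8 - 1)/(3 - 1) × (4.8 - 5)/(3 - 5) × (4.8 - 7)/(3 - 7) = 0.104500
L_2(4.8) = (4.8 - 1)/(5 - 1) × (4.8 - 3)/(5 - 3) × (4.8 - 7)/(5 - 7) = 0.940500
L_3(4.8) = (4.8 - 1)/(7 - 1) × (4.8 - 3)/(7 - 3) × (4.8 - 5)/(7 - 5) = -0.028500

P(4.8) = (-10)×L_0(4.8) + (-11)×L_1(4.8) + 11×L_2(4.8) + (-6)×L_3(4.8)
P(4.8) = 9.532000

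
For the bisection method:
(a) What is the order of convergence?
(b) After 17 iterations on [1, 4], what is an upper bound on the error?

(a) Bisection has linear (order 1) convergence; the error is halved each step.

(b) Error bound = (b-a)/2^n = (4 - 1)/2^{17}
    = 3/2^{17}

(a) 1 (linear); (b) error ≤ 2.29e-05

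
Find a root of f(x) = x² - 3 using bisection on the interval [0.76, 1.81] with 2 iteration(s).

f(x) = x² - 3
Initial interval: [0.76, 1.81]

Iteration 1:
  c_1 = (0.760000 + 1.810000)/2 = 1.285000
  f(c_1) = f(1.285000) = -1.348775
  f(a) × f(c) ≥ 0, new interval: [1.285000, 1.810000]
Iteration 2:
  c_2 = (1.285000 + 1.810000)/2 = 1.547500
  f(c_2) = f(1.547500) = -0.605244
  f(a) × f(c) ≥ 0, new interval: [1.547500, 1.810000]

After 2 iteration(s), the approximation is c_2 = 1.547500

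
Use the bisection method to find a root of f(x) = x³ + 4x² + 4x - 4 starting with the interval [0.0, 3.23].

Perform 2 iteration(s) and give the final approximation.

f(x) = x³ + 4x² + 4x - 4
Initial interval: [0.0, 3.23]

Iteration 1:
  c_1 = (0.000000 + 3.230000)/2 = 1.615000
  f(c_1) = f(1.615000) = 17.105183
  f(a) × f(c) < 0, new interval: [0.000000, 1.615000]
Iteration 2:
  c_2 = (0.000000 + 1.615000)/2 = 0.807500
  f(c_2) = f(0.807500) = 2.364760
  f(a) × f(c) < 0, new interval: [0.000000, 0.807500]

After 2 iteration(s), the approximation is c_2 = 0.807500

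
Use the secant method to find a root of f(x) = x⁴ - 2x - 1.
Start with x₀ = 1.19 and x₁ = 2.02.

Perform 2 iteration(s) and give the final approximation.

f(x) = x⁴ - 2x - 1
x₀ = 1.19, x₁ = 2.02

Secant formula: x_{n+1} = x_n - f(x_n)(x_n - x_{n-1})/(f(x_n) - f(x_{n-1}))

Iteration 1:
  f(1.190000) = -1.374661
  f(2.020000) = 11.609664
  x_2 = 2.020000 - 11.609664×(2.020000 - 1.190000)/(11.609664 - (-1.374661))
       = 1.277873
Iteration 2:
  f(2.020000) = 11.609664
  f(1.277873) = -0.889191
  x_3 = 1.277873 - (-0.889191)×(1.277873 - 2.020000)/(-0.889191 - 11.609664)
       = 1.330669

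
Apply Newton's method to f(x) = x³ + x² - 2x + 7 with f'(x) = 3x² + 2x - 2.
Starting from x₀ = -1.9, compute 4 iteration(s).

f(x) = x³ + x² - 2x + 7
f'(x) = 3x² + 2x - 2
x₀ = -1.9

Newton-Raphson formula: x_{n+1} = x_n - f(x_n)/f'(x_n)

Iteration 1:
  f(-1.900000) = 7.551000
  f'(-1.900000) = 5.030000
  x_1 = -1.900000 - 7.551000/5.030000 = -3.401193
Iteration 2:
  f(-3.401193) = -13.974884
  f'(-3.401193) = 25.901953
  x_2 = -3.401193 - (-13.974884)/25.901953 = -2.861663
Iteration 3:
  f(-2.861663) = -2.522042
  f'(-2.861663) = 16.844015
  x_3 = -2.861663 - (-2.522042)/16.844015 = -2.711933
Iteration 4:
  f(-2.711933) = -0.166690
  f'(-2.711933) = 14.639882
  x_4 = -2.711933 - (-0.166690)/14.639882 = -2.700547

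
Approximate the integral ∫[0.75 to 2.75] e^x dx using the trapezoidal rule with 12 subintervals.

f(x) = e^x
a = 0.75, b = 2.75, n = 12
h = (b - a)/n = 0.166667

Trapezoidal rule: (h/2)[f(x₀) + 2f(x₁) + 2f(x₂) + ... + f(xₙ)]

x_0 = 0.7500, f(x_0) = 2.117000, coefficient = 1
x_1 = 0.9167, f(x_1) = 2.500940, coefficient = 2
x_2 = 1.0833, f(x_2) = 2.954512, coefficient = 2
x_3 = 1.2500, f(x_3) = 3.490343, coefficient = 2
x_4 = 1.4167, f(x_4) = 4.123353, coefficient = 2
x_5 = 1.5833, f(x_5) = 4.871166, coefficient = 2
x_6 = 1.7500, f(x_6) = 5.754603, coefficient = 2
x_7 = 1.9167, f(x_7) = 6.798260, coefficient = 2
x_8 = 2.0833, f(x_8) = 8.031195, coefficient = 2
x_9 = 2.2500, f(x_9) = 9.487736, coefficient = 2
x_10 = 2.4167, f(x_10) = 11.208436, coefficient = 2
x_11 = 2.5833, f(x_11) = 13.241202, coefficient = 2
x_12 = 2.7500, f(x_12) = 15.642632, coefficient = 1

I ≈ (0.166667/2) × 162.683121 = 13.556927
Exact value: 13.525632
Error: 0.031295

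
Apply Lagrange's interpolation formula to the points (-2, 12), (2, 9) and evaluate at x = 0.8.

Lagrange interpolation formula:
P(x) = Σ yᵢ × Lᵢ(x)
where Lᵢ(x) = Π_{j≠i} (x - xⱼ)/(xᵢ - xⱼ)

L_0(0.8) = (0.8 - 2)/(-2 - 2) = 0.300000
L_1(0.8) = (0.8 - (-2))/(2 - (-2)) = 0.700000

P(0.8) = 12×L_0(0.8) + 9×L_1(0.8)
P(0.8) = 9.900000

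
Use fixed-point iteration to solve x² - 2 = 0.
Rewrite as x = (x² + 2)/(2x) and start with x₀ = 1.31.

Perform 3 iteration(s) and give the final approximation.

Equation: x² - 2 = 0
Fixed-point form: x = (x² + 2)/(2x)
x₀ = 1.31

x_1 = g(1.310000) = 1.418359
x_2 = g(1.418359) = 1.414220
x_3 = g(1.414220) = 1.414214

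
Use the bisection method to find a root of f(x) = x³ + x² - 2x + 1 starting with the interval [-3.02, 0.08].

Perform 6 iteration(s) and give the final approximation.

f(x) = x³ + x² - 2x + 1
Initial interval: [-3.02, 0.08]

Iteration 1:
  c_1 = (-3.020000 + 0.080000)/2 = -1.470000
  f(c_1) = f(-1.470000) = 2.924377
  f(a) × f(c) < 0, new interval: [-3.020000, -1.470000]
Iteration 2:
  c_2 = (-3.020000 + (-1.470000))/2 = -2.245000
  f(c_2) = f(-2.245000) = -0.784831
  f(a) × f(c) ≥ 0, new interval: [-2.245000, -1.470000]
Iteration 3:
  c_3 = (-2.245000 + (-1.470000))/2 = -1.857500
  f(c_3) = f(-1.857500) = 1.756362
  f(a) × f(c) < 0, new interval: [-2.245000, -1.857500]
Iteration 4:
  c_4 = (-2.245000 + (-1.857500))/2 = -2.051250
  f(c_4) = f(-2.051250) = 0.679233
  f(a) × f(c) < 0, new interval: [-2.245000, -2.051250]
Iteration 5:
  c_5 = (-2.245000 + (-2.051250))/2 = -2.148125
  f(c_5) = f(-2.148125) = -0.001705
  f(a) × f(c) ≥ 0, new interval: [-2.148125, -2.051250]
Iteration 6:
  c_6 = (-2.148125 + (-2.051250))/2 = -2.099687
  f(c_6) = f(-2.099687) = 0.351196
  f(a) × f(c) < 0, new interval: [-2.148125, -2.099687]

After 6 iteration(s), the approximation is c_6 = -2.099687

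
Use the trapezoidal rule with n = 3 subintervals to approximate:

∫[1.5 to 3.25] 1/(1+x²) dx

f(x) = 1/(1+x²)
a = 1.5, b = 3.25, n = 3
h = (b - a)/n = 0.583333

Trapezoidal rule: (h/2)[f(x₀) + 2f(x₁) + 2f(x₂) + ... + f(xₙ)]

x_0 = 1.5000, f(x_0) = 0.307692, coefficient = 1
x_1 = 2.0833, f(x_1) = 0.187256, coefficient = 2
x_2 = 2.6667, f(x_2) = 0.123288, coefficient = 2
x_3 = 3.2500, f(x_3) = 0.086486, coefficient = 1

I ≈ (0.583333/2) × 1.015266 = 0.296119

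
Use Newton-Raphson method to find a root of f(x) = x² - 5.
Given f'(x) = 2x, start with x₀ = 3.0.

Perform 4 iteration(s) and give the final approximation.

f(x) = x² - 5
f'(x) = 2x
x₀ = 3.0

Newton-Raphson formula: x_{n+1} = x_n - f(x_n)/f'(x_n)

Iteration 1:
  f(3.000000) = 4.000000
  f'(3.000000) = 6.000000
  x_1 = 3.000000 - 4.000000/6.000000 = 2.333333
Iteration 2:
  f(2.333333) = 0.444444
  f'(2.333333) = 4.666667
  x_2 = 2.333333 - 0.444444/4.666667 = 2.238095
Iteration 3:
  f(2.238095) = 0.009070
  f'(2.238095) = 4.476190
  x_3 = 2.238095 - 0.009070/4.476190 = 2.236069
Iteration 4:
  f(2.236069) = 0.000004
  f'(2.236069) = 4.472138
  x_4 = 2.236069 - 0.000004/4.472138 = 2.236068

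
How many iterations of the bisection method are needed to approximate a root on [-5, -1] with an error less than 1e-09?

We need (b-a)/2^n ≤ 1e-09
(-1 - (-5))/2^n ≤ 1e-09
4/2^n ≤ 1e-09
2^n ≥ 4000000000
n ≥ log₂(4000000000) = 31.90
n ≥ 32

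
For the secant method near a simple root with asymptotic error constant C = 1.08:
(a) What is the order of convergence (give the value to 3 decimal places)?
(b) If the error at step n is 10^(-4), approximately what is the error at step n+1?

(a) Secant method has superlinear convergence with order φ = (1+√5)/2 ≈ 1.618.
    This means |e_{n+1}| ≈ C|e_n|^1.618.

(b) With |e_n| = 10^(-4) and C = 1.08:
    |e_{n+1}| ≈ 1.08 × (10^(-4))^1.618 = 1.08 × 10^(-6.47)

(a) ≈ 1.618 (golden ratio); (b) |e_{n+1}| ≈ 3.642e-07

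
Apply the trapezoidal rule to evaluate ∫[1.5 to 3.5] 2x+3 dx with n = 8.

f(x) = 2x+3
a = 1.5, b = 3.5, n = 8
h = (b - a)/n = 0.250000

Trapezoidal rule: (h/2)[f(x₀) + 2f(x₁) + 2f(x₂) + ... + f(xₙ)]

x_0 = 1.5000, f(x_0) = 6.000000, coefficient = 1
x_1 = 1.7500, f(x_1) = 6.500000, coefficient = 2
x_2 = 2.0000, f(x_2) = 7.000000, coefficient = 2
x_3 = 2.2500, f(x_3) = 7.500000, coefficient = 2
x_4 = 2.5000, f(x_4) = 8.000000, coefficient = 2
x_5 = 2.7500, f(x_5) = 8.500000, coefficient = 2
x_6 = 3.0000, f(x_6) = 9.000000, coefficient = 2
x_7 = 3.2500, f(x_7) = 9.500000, coefficient = 2
x_8 = 3.5000, f(x_8) = 10.000000, coefficient = 1

I ≈ (0.250000/2) × 128.000000 = 16.000000
Exact value: 16.000000
Error: 0.000000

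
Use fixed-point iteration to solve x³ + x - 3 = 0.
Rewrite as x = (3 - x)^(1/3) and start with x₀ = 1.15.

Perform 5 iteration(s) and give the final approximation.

Equation: x³ + x - 3 = 0
Fixed-point form: x = (3 - x)^(1/3)
x₀ = 1.15

x_1 = g(1.150000) = 1.227601
x_2 = g(1.227601) = 1.210191
x_3 = g(1.210191) = 1.214140
x_4 = g(1.214140) = 1.213247
x_5 = g(1.213247) = 1.213449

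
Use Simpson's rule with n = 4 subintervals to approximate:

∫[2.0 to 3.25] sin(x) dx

f(x) = sin(x)
a = 2.0, b = 3.25, n = 4
h = (b - a)/n = 0.312500

Simpson's rule: (h/3)[f(x₀) + 4f(x₁) + 2f(x₂) + ... + f(xₙ)]

x_0 = 2.0000, f(x_0) = 0.909297, coefficient = 1
x_1 = 2.3125, f(x_1) = 0.737319, coefficient = 4
x_2 = 2.6250, f(x_2) = 0.493920, coefficient = 2
x_3 = 2.9375, f(x_3) = 0.202679, coefficient = 4
x_4 = 3.2500, f(x_4) = -0.108195, coefficient = 1

I ≈ (0.312500/3) × 5.548933 = 0.578014
Exact value: 0.577983
Error: 0.000031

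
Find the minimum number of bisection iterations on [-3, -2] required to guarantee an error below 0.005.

We need (b-a)/2^n ≤ 0.005
(-2 - (-3))/2^n ≤ 0.005
1/2^n ≤ 0.005
2^n ≥ 200
n ≥ log₂(200) = 7.64
n ≥ 8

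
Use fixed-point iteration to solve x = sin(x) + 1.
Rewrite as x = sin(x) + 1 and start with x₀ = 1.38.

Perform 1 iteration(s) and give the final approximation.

Equation: x = sin(x) + 1
Fixed-point form: x = sin(x) + 1
x₀ = 1.38

x_1 = g(1.380000) = 1.981854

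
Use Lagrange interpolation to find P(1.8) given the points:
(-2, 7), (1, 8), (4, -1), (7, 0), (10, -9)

Lagrange interpolation formula:
P(x) = Σ yᵢ × Lᵢ(x)
where Lᵢ(x) = Π_{j≠i} (x - xⱼ)/(xᵢ - xⱼ)

L_0(1.8) = (1.8 - 1)/(-2 - 1) × (1.8 - 4)/(-2 - 4) × (1.8 - 7)/(-2 - 7) × (1.8 - 10)/(-2 - 10) = -0.038604
L_1(1.8) = (1.8 - (-2))/(1 - (-2)) × (1.8 - 4)/(1 - 4) × (1.8 - 7)/(1 - 7) × (1.8 - 10)/(1 - 10) = 0.733478
L_2(1.8) = (1.8 - (-2))/(4 - (-2)) × (1.8 - 1)/(4 - 1) × (1.8 - 7)/(4 - 7) × (1.8 - 10)/(4 - 10) = 0.400079
L_3(1.8) = (1.8 - (-2))/(7 - (-2)) × (1.8 - 1)/(7 - 1) × (1.8 - 4)/(7 - 4) × (1.8 - 10)/(7 - 10) = -0.112843
L_4(1.8) = (1.8 - (-2))/(10 - (-2)) × (1.8 - 1)/(10 - 1) × (1.8 - 4)/(10 - 4) × (1.8 - 7)/(10 - 7) = 0.017890

P(1.8) = 7×L_0(1.8) + 8×L_1(1.8) + (-1)×L_2(1.8) + 0×L_3(1.8) + (-9)×L_4(1.8)
P(1.8) = 5.036510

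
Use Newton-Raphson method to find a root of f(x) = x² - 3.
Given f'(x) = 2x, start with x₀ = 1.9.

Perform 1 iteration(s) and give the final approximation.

f(x) = x² - 3
f'(x) = 2x
x₀ = 1.9

Newton-Raphson formula: x_{n+1} = x_n - f(x_n)/f'(x_n)

Iteration 1:
  f(1.900000) = 0.610000
  f'(1.900000) = 3.800000
  x_1 = 1.900000 - 0.610000/3.800000 = 1.739474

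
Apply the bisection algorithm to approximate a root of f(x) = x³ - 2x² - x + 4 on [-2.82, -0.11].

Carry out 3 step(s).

f(x) = x³ - 2x² - x + 4
Initial interval: [-2.82, -0.11]

Iteration 1:
  c_1 = (-2.820000 + (-0.110000))/2 = -1.465000
  f(c_1) = f(-1.465000) = -1.971670
  f(a) × f(c) ≥ 0, new interval: [-1.465000, -0.110000]
Iteration 2:
  c_2 = (-1.465000 + (-0.110000))/2 = -0.787500
  f(c_2) = f(-0.787500) = 3.058814
  f(a) × f(c) < 0, new interval: [-1.465000, -0.787500]
Iteration 3:
  c_3 = (-1.465000 + (-0.787500))/2 = -1.126250
  f(c_3) = f(-1.126250) = 1.160792
  f(a) × f(c) < 0, new interval: [-1.465000, -1.126250]

After 3 iteration(s), the approximation is c_3 = -1.126250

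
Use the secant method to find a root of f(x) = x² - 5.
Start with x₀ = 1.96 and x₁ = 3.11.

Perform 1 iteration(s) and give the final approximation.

f(x) = x² - 5
x₀ = 1.96, x₁ = 3.11

Secant formula: x_{n+1} = x_n - f(x_n)(x_n - x_{n-1})/(f(x_n) - f(x_{n-1}))

Iteration 1:
  f(1.960000) = -1.158400
  f(3.110000) = 4.672100
  x_2 = 3.110000 - 4.672100×(3.110000 - 1.960000)/(4.672100 - (-1.158400))
       = 2.188481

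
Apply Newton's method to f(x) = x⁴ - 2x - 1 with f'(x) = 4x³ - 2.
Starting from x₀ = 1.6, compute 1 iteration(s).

f(x) = x⁴ - 2x - 1
f'(x) = 4x³ - 2
x₀ = 1.6

Newton-Raphson formula: x_{n+1} = x_n - f(x_n)/f'(x_n)

Iteration 1:
  f(1.600000) = 2.353600
  f'(1.600000) = 14.384000
  x_1 = 1.600000 - 2.353600/14.384000 = 1.436374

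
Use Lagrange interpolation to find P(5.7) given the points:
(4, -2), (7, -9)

Lagrange interpolation formula:
P(x) = Σ yᵢ × Lᵢ(x)
where Lᵢ(x) = Π_{j≠i} (x - xⱼ)/(xᵢ - xⱼ)

L_0(5.7) = (5.7 - 7)/(4 - 7) = 0.433333
L_1(5.7) = (5.7 - 4)/(7 - 4) = 0.566667

P(5.7) = (-2)×L_0(5.7) + (-9)×L_1(5.7)
P(5.7) = -5.966667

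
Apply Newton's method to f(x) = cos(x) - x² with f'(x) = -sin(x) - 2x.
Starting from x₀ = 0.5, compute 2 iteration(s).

f(x) = cos(x) - x²
f'(x) = -sin(x) - 2x
x₀ = 0.5

Newton-Raphson formula: x_{n+1} = x_n - f(x_n)/f'(x_n)

Iteration 1:
  f(0.500000) = 0.627583
  f'(0.500000) = -1.479426
  x_1 = 0.500000 - 0.627583/(-1.479426) = 0.924207
Iteration 2:
  f(0.924207) = -0.251691
  f'(0.924207) = -2.646557
  x_2 = 0.924207 - (-0.251691)/(-2.646557) = 0.829106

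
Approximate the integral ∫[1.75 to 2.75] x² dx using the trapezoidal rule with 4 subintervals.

f(x) = x²
a = 1.75, b = 2.75, n = 4
h = (b - a)/n = 0.250000

Trapezoidal rule: (h/2)[f(x₀) + 2f(x₁) + 2f(x₂) + ... + f(xₙ)]

x_0 = 1.7500, f(x_0) = 3.062500, coefficient = 1
x_1 = 2.0000, f(x_1) = 4.000000, coefficient = 2
x_2 = 2.2500, f(x_2) = 5.062500, coefficient = 2
x_3 = 2.5000, f(x_3) = 6.250000, coefficient = 2
x_4 = 2.7500, f(x_4) = 7.562500, coefficient = 1

I ≈ (0.250000/2) × 41.250000 = 5.156250
Exact value: 5.145833
Error: 0.010417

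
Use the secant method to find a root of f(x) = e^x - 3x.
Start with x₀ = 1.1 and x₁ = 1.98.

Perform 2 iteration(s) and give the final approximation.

f(x) = e^x - 3x
x₀ = 1.1, x₁ = 1.98

Secant formula: x_{n+1} = x_n - f(x_n)(x_n - x_{n-1})/(f(x_n) - f(x_{n-1}))

Iteration 1:
  f(1.100000) = -0.295834
  f(1.980000) = 1.302743
  x_2 = 1.980000 - 1.302743×(1.980000 - 1.100000)/(1.302743 - (-0.295834))
       = 1.262854
Iteration 2:
  f(1.980000) = 1.302743
  f(1.262854) = -0.253065
  x_3 = 1.262854 - (-0.253065)×(1.262854 - 1.980000)/(-0.253065 - 1.302743)
       = 1.379503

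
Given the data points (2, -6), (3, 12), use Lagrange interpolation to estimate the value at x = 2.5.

Lagrange interpolation formula:
P(x) = Σ yᵢ × Lᵢ(x)
where Lᵢ(x) = Π_{j≠i} (x - xⱼ)/(xᵢ - xⱼ)

L_0(2.5) = (2.5 - 3)/(2 - 3) = 0.500000
L_1(2.5) = (2.5 - 2)/(3 - 2) = 0.500000

P(2.5) = (-6)×L_0(2.5) + 12×L_1(2.5)
P(2.5) = 3.000000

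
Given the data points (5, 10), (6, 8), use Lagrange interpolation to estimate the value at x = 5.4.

Lagrange interpolation formula:
P(x) = Σ yᵢ × Lᵢ(x)
where Lᵢ(x) = Π_{j≠i} (x - xⱼ)/(xᵢ - xⱼ)

L_0(5.4) = (5.4 - 6)/(5 - 6) = 0.600000
L_1(5.4) = (5.4 - 5)/(6 - 5) = 0.400000

P(5.4) = 10×L_0(5.4) + 8×L_1(5.4)
P(5.4) = 9.200000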